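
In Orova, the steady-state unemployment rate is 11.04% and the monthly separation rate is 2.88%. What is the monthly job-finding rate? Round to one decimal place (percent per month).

Job-finding rate ≈ 23.2% per month.

From u* = s/(s+f): f = s·(1−u)/u.
f = 2.88 × (1 − 0.1104) / 0.1104 = 2.5620 / 0.1104 ≈ 23.2% per month.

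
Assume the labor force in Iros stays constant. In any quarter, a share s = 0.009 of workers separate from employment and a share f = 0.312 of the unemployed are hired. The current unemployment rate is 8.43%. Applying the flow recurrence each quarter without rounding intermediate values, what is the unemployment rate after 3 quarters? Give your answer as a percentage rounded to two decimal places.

With a fixed labor force, u_{t+1} = u_t + s·(1−u_t) − f·u_t = u_t·(1−s−f) + s.
Here 1−s−f = 0.679 and s = 0.009.
u_1 = 0.084300 × 0.679 + 0.009 = 0.066240.
u_2 = 0.066240 × 0.679 + 0.009 = 0.053977.
u_3 = 0.053977 × 0.679 + 0.009 = 0.045650.

Unemployment rate after three quarters ≈ 4.57%.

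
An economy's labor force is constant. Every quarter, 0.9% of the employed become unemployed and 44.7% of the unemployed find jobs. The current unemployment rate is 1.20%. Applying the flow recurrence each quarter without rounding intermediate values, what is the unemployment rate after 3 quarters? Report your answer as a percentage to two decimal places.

Unemployment rate after three quarters ≈ 1.85%.

With a fixed labor force, u_{t+1} = u_t + s·(1−u_t) − f·u_t = u_t·(1−s−f) + s.
Here 1−s−f = 0.544 and s = 0.009.
u_1 = 0.012000 × 0.544 + 0.009 = 0.015528.
u_2 = 0.015528 × 0.544 + 0.009 = 0.017447.
u_3 = 0.017447 × 0.544 + 0.009 = 0.018491.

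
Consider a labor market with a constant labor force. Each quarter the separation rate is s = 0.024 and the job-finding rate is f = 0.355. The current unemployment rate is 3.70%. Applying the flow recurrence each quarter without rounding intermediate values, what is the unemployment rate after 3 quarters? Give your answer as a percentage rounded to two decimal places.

Unemployment rate after three quarters ≈ 5.70%.

With a fixed labor force, u_{t+1} = u_t + s·(1−u_t) − f·u_t = u_t·(1−s−f) + s.
Here 1−s−f = 0.621 and s = 0.024.
u_1 = 0.037000 × 0.621 + 0.024 = 0.046977.
u_2 = 0.046977 × 0.621 + 0.024 = 0.053173.
u_3 = 0.053173 × 0.621 + 0.024 = 0.057020.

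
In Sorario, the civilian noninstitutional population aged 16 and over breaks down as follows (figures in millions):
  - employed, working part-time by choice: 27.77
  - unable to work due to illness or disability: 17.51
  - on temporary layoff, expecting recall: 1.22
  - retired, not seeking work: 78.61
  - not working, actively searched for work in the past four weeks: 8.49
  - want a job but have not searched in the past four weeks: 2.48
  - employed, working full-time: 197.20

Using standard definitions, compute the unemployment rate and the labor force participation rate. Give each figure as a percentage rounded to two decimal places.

Unemployment rate ≈ 4.14%; labor force participation rate ≈ 70.42%.

Employed = 27.77 + 197.20 = 224.97 million.
Unemployed = 1.22 + 8.49 = 9.71 million (jobless and actively searching, or on temporary layoff).
Labor force = 224.97 + 9.71 = 234.68 million.
Not in labor force = 17.51 + 78.61 + 2.48 = 98.60 million (those not working and not actively searching are outside the labor force — including those who want a job but have given up searching).
Civilian working-age population = 234.68 + 98.60 = 333.28 million.
Unemployment rate = 9.71 / 234.68 = 4.14%.
Labor force participation rate = 234.68 / 333.28 = 70.42%.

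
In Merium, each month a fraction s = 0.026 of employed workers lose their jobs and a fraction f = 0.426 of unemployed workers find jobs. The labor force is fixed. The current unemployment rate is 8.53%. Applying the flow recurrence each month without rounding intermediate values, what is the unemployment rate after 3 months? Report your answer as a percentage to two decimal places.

Unemployment rate after three months ≈ 6.21%.

With a fixed labor force, u_{t+1} = u_t + s·(1−u_t) − f·u_t = u_t·(1−s−f) + s.
Here 1−s−f = 0.548 and s = 0.026.
u_1 = 0.085300 × 0.548 + 0.026 = 0.072744.
u_2 = 0.072744 × 0.548 + 0.026 = 0.065864.
u_3 = 0.065864 × 0.548 + 0.026 = 0.062093.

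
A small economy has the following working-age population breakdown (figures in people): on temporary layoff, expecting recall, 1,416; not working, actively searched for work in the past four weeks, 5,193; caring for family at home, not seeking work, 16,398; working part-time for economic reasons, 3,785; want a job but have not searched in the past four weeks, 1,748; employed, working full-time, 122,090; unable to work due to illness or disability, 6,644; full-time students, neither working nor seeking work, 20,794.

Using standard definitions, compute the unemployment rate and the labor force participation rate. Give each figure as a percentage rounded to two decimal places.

Employed = 3,785 + 122,090 = 125,875 (anyone who worked, including part-time for economic reasons, counts as employed).
Unemployed = 1,416 + 5,193 = 6,609 (jobless and actively searching, or on temporary layoff).
Labor force = 125,875 + 6,609 = 132,484.
Not in labor force = 16,398 + 1,748 + 6,644 + 20,794 = 45,584 (those not working and not actively searching are outside the labor force — including those who want a job but have given up searching).
Civilian working-age population = 132,484 + 45,584 = 178,068.
Unemployment rate = 6,609 / 132,484 = 4.99%.
Labor force participation rate = 132,484 / 178,068 = 74.40%.

Unemployment rate ≈ 4.99%; labor force participation rate ≈ 74.40%.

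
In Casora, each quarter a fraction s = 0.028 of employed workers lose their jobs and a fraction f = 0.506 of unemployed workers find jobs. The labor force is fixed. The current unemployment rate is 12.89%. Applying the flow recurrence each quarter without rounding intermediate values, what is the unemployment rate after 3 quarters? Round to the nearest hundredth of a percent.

Unemployment rate after three quarters ≈ 6.02%.

With a fixed labor force, u_{t+1} = u_t + s·(1−u_t) − f·u_t = u_t·(1−s−f) + s.
Here 1−s−f = 0.466 and s = 0.028.
u_1 = 0.128900 × 0.466 + 0.028 = 0.088067.
u_2 = 0.088067 × 0.466 + 0.028 = 0.069039.
u_3 = 0.069039 × 0.466 + 0.028 = 0.060172.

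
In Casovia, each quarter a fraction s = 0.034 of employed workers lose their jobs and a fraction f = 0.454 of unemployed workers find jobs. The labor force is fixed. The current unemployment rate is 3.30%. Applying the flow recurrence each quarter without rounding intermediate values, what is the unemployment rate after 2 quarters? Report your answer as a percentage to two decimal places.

With a fixed labor force, u_{t+1} = u_t + s·(1−u_t) − f·u_t = u_t·(1−s−f) + s.
Here 1−s−f = 0.512 and s = 0.034.
u_1 = 0.033000 × 0.512 + 0.034 = 0.050896.
u_2 = 0.050896 × 0.512 + 0.034 = 0.060059.

Unemployment rate after two quarters ≈ 6.01%.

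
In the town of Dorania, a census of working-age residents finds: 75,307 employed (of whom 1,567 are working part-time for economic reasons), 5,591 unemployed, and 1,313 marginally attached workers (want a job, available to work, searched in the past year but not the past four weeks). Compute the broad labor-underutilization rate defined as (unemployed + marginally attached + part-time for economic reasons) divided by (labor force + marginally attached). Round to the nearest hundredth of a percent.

Labor force = 75,307 + 5,591 = 80,898.
Numerator = 5,591 + 1,313 + 1,567 = 8,471.
Denominator = 80,898 + 1,313 = 82,211.
Broad rate = 8,471 / 82,211 = 10.30%.

Broad underutilization rate ≈ 10.30%.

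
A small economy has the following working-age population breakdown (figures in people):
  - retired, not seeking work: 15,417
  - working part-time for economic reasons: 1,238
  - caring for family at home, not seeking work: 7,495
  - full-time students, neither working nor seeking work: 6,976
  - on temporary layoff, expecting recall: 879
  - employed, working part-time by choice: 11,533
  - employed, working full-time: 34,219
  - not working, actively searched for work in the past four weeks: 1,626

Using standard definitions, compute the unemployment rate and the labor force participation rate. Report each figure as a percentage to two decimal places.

Unemployment rate ≈ 5.06%; labor force participation rate ≈ 62.35%.

Employed = 1,238 + 11,533 + 34,219 = 46,990 (anyone who worked, including part-time for economic reasons, counts as employed).
Unemployed = 879 + 1,626 = 2,505 (jobless and actively searching, or on temporary layoff).
Labor force = 46,990 + 2,505 = 49,495.
Not in labor force = 15,417 + 7,495 + 6,976 = 29,888 (those not working and not actively searching are outside the labor force).
Civilian working-age population = 49,495 + 29,888 = 79,383.
Unemployment rate = 2,505 / 49,495 = 5.06%.
Labor force participation rate = 49,495 / 79,383 = 62.35%.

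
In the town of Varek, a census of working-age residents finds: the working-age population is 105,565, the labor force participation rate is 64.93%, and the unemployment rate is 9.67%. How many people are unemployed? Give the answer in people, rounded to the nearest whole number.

About 6,628 are unemployed.

Labor force = 0.6493 × 105,565 = 68,543.
Unemployed = 0.0967 × 68,543 ≈ 6,628.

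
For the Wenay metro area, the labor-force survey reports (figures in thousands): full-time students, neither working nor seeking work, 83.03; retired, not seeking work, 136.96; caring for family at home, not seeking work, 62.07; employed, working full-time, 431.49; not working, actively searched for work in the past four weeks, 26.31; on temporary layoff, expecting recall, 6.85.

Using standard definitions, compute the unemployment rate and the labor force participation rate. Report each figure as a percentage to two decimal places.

Employed = 431.49 thousand.
Unemployed = 26.31 + 6.85 = 33.16 thousand (jobless and actively searching, or on temporary layoff).
Labor force = 431.49 + 33.16 = 464.65 thousand.
Not in labor force = 83.03 + 136.96 + 62.07 = 282.06 thousand (those not working and not actively searching are outside the labor force).
Civilian working-age population = 464.65 + 282.06 = 746.71 thousand.
Unemployment rate = 33.16 / 464.65 = 7.14%.
Labor force participation rate = 464.65 / 746.71 = 62.23%.

Unemployment rate ≈ 7.14%; labor force participation rate ≈ 62.23%.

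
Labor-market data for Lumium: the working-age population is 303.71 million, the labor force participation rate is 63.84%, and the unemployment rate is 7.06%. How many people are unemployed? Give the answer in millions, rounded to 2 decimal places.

About 13.69 million are unemployed.

Labor force = 0.6384 × 303.71 = 193.89 million.
Unemployed = 0.0706 × 193.89 ≈ 13.69 million.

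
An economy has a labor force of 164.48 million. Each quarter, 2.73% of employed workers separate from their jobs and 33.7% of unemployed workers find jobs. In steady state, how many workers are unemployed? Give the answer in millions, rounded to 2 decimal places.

About 12.33 million are unemployed in steady state.

Steady-state unemployment rate u* = s/(s+f) = 2.73/(2.73+33.7) = 0.074938.
Unemployed = u* × labor force = 0.074938 × 164.48 ≈ 12.33 million.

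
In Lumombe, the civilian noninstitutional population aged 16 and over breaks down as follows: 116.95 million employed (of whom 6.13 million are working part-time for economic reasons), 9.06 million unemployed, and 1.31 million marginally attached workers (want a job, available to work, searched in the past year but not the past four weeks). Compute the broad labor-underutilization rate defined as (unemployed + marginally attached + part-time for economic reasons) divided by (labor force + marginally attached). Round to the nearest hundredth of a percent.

Broad underutilization rate ≈ 12.96%.

Labor force = 116.95 + 9.06 = 126.01 million.
Numerator = 9.06 + 1.31 + 6.13 = 16.50 million.
Denominator = 126.01 + 1.31 = 127.32 million.
Broad rate = 16.50 / 127.32 = 12.96%.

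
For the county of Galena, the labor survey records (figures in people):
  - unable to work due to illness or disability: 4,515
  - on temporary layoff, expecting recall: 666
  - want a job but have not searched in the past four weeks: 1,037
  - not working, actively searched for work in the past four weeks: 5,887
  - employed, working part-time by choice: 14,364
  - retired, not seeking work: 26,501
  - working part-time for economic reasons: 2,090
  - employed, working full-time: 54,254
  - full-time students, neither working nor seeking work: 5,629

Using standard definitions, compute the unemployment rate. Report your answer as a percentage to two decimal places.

Employed = 14,364 + 2,090 + 54,254 = 70,708 (anyone who worked, including part-time for economic reasons, counts as employed).
Unemployed = 666 + 5,887 = 6,553 (jobless and actively searching, or on temporary layoff).
Labor force = 70,708 + 6,553 = 77,261.
Unemployment rate = 6,553 / 77,261 = 8.48%.

Unemployment rate ≈ 8.48%.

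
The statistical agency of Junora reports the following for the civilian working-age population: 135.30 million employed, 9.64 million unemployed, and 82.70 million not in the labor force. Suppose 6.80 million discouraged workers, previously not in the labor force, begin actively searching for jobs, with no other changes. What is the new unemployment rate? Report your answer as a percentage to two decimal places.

Initially, labor force = 135.30 + 9.64 = 144.94 million, so u = 9.64/144.94 = 6.65%.
After the change, unemployed and labor force both rise by 6.80 → E = 135.30, U = 16.44, labor force = 151.74 million.
New unemployment rate = 16.44 / 151.74 = 10.83%.

New unemployment rate ≈ 10.83%.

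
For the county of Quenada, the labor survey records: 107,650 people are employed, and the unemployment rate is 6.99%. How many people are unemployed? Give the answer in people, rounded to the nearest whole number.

Let U be the number unemployed. The labor force is E + U, and U/(E+U) = 0.0699.
So U = 0.0699 × 107,650 / (1 − 0.0699) = 7524.74 / 0.9301 ≈ 8,090.

About 8,090 are unemployed.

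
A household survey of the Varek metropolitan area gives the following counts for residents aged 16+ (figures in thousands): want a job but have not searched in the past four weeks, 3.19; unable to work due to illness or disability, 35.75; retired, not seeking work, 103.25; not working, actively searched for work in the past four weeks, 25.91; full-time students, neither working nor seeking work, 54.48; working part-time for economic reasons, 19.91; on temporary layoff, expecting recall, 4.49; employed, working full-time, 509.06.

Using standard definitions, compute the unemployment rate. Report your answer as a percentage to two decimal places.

Unemployment rate ≈ 5.43%.

Employed = 19.91 + 509.06 = 528.97 thousand (anyone who worked, including part-time for economic reasons, counts as employed).
Unemployed = 25.91 + 4.49 = 30.40 thousand (jobless and actively searching, or on temporary layoff).
Labor force = 528.97 + 30.40 = 559.37 thousand.
Unemployment rate = 30.40 / 559.37 = 5.43%.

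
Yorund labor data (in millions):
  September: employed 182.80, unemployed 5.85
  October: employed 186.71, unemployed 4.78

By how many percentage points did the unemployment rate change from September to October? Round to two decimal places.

The unemployment rate changed by −0.60 percentage points.

September: labor force = 182.80 + 5.85 = 188.65; u = 5.85/188.65 = 3.10%.
October: labor force = 186.71 + 4.78 = 191.49; u = 4.78/191.49 = 2.50%.
Change = 2.50% − 3.10% = −0.60 pp.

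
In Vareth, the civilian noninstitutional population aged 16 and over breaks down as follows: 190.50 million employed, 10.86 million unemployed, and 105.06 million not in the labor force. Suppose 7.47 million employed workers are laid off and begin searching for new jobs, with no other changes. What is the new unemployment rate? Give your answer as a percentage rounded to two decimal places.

New unemployment rate ≈ 9.10%.

Initially, labor force = 190.50 + 10.86 = 201.36 million, so u = 10.86/201.36 = 5.39%.
After the change, employed falls and unemployed rises by 7.47; labor force unchanged → E = 183.03, U = 18.33, labor force = 201.36 million.
New unemployment rate = 18.33 / 201.36 = 9.10%.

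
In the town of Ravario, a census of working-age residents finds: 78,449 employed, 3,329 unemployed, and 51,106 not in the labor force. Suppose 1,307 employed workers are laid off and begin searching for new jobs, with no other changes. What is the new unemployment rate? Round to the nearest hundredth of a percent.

New unemployment rate ≈ 5.67%.

Initially, labor force = 78,449 + 3,329 = 81,778, so u = 3,329/81,778 = 4.07%.
After the change, employed falls and unemployed rises by 1,307; labor force unchanged → E = 77,142, U = 4,636, labor force = 81,778.
New unemployment rate = 4,636 / 81,778 = 5.67%.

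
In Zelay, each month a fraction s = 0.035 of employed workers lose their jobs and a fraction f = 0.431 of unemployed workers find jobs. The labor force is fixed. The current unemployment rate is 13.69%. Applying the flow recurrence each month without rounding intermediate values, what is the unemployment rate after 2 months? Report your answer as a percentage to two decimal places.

With a fixed labor force, u_{t+1} = u_t + s·(1−u_t) − f·u_t = u_t·(1−s−f) + s.
Here 1−s−f = 0.534 and s = 0.035.
u_1 = 0.136900 × 0.534 + 0.035 = 0.108105.
u_2 = 0.108105 × 0.534 + 0.035 = 0.092728.

Unemployment rate after two months ≈ 9.27%.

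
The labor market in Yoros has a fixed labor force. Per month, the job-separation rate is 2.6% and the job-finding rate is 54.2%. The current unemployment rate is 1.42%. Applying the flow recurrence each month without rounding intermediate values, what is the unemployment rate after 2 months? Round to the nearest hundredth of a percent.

Unemployment rate after two months ≈ 3.99%.

With a fixed labor force, u_{t+1} = u_t + s·(1−u_t) − f·u_t = u_t·(1−s−f) + s.
Here 1−s−f = 0.432 and s = 0.026.
u_1 = 0.014200 × 0.432 + 0.026 = 0.032134.
u_2 = 0.032134 × 0.432 + 0.026 = 0.039882.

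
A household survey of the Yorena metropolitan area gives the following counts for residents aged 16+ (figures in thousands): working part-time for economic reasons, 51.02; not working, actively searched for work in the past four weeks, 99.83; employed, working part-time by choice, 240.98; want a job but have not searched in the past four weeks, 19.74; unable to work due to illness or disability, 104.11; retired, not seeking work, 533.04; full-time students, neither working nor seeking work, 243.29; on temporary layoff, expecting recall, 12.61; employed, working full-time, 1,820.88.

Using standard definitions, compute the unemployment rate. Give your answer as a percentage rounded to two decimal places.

Employed = 51.02 + 240.98 + 1,820.88 = 2,112.88 thousand (anyone who worked, including part-time for economic reasons, counts as employed).
Unemployed = 99.83 + 12.61 = 112.44 thousand (jobless and actively searching, or on temporary layoff).
Labor force = 2,112.88 + 112.44 = 2,225.32 thousand.
Unemployment rate = 112.44 / 2,225.32 = 5.05%.

Unemployment rate ≈ 5.05%.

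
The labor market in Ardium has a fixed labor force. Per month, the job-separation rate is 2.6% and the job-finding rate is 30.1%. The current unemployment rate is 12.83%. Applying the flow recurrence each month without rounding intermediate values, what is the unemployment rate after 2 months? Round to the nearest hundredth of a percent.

Unemployment rate after two months ≈ 10.16%.

With a fixed labor force, u_{t+1} = u_t + s·(1−u_t) − f·u_t = u_t·(1−s−f) + s.
Here 1−s−f = 0.673 and s = 0.026.
u_1 = 0.128300 × 0.673 + 0.026 = 0.112346.
u_2 = 0.112346 × 0.673 + 0.026 = 0.101609.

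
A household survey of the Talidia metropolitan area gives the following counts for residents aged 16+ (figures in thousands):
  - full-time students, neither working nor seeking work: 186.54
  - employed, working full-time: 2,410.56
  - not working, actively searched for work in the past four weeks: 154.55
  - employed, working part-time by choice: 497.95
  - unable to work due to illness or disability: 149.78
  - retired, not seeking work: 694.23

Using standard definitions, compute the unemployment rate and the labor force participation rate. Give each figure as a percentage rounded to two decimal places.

Unemployment rate ≈ 5.05%; labor force participation rate ≈ 74.83%.

Employed = 2,410.56 + 497.95 = 2,908.51 thousand.
Unemployed = 154.55 thousand.
Labor force = 2,908.51 + 154.55 = 3,063.06 thousand.
Not in labor force = 186.54 + 149.78 + 694.23 = 1,030.55 thousand (those not working and not actively searching are outside the labor force).
Civilian working-age population = 3,063.06 + 1,030.55 = 4,093.61 thousand.
Unemployment rate = 154.55 / 3,063.06 = 5.05%.
Labor force participation rate = 3,063.06 / 4,093.61 = 74.83%.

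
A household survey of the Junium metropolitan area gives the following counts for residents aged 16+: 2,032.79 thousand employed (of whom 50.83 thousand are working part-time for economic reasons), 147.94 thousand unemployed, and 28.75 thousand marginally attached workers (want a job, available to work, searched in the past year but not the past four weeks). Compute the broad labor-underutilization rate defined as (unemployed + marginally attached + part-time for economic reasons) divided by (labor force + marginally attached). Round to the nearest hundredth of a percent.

Labor force = 2,032.79 + 147.94 = 2,180.73 thousand.
Numerator = 147.94 + 28.75 + 50.83 = 227.52 thousand.
Denominator = 2,180.73 + 28.75 = 2,209.48 thousand.
Broad rate = 227.52 / 2,209.48 = 10.30%.

Broad underutilization rate ≈ 10.30%.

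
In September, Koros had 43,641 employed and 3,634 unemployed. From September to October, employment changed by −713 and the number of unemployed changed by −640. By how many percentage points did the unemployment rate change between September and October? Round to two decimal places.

The unemployment rate changed by −1.17 percentage points.

September: labor force = 43,641 + 3,634 = 47,275; u = 3,634/47,275 = 7.69%.
October: labor force = 42,928 + 2,994 = 45,922; u = 2,994/45,922 = 6.52%.
Change = 6.52% − 7.69% = −1.17 pp.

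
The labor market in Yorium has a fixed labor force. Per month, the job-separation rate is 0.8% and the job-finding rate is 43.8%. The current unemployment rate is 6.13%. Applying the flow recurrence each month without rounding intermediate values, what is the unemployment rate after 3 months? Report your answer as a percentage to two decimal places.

With a fixed labor force, u_{t+1} = u_t + s·(1−u_t) − f·u_t = u_t·(1−s−f) + s.
Here 1−s−f = 0.554 and s = 0.008.
u_1 = 0.061300 × 0.554 + 0.008 = 0.041960.
u_2 = 0.041960 × 0.554 + 0.008 = 0.031246.
u_3 = 0.031246 × 0.554 + 0.008 = 0.025310.

Unemployment rate after three months ≈ 2.53%.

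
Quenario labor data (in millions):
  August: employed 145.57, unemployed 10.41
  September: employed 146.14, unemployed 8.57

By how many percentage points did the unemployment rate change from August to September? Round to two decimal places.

August: labor force = 145.57 + 10.41 = 155.98; u = 10.41/155.98 = 6.67%.
September: labor force = 146.14 + 8.57 = 154.71; u = 8.57/154.71 = 5.54%.
Change = 5.54% − 6.67% = −1.13 pp.

The unemployment rate changed by −1.13 percentage points.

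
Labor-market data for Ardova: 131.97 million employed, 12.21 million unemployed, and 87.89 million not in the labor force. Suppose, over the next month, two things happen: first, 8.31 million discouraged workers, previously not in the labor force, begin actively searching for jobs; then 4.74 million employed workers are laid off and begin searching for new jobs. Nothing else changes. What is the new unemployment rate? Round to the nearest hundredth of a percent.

Initially, labor force = 131.97 + 12.21 = 144.18 million, so u = 12.21/144.18 = 8.47%.
After the first change, unemployed and labor force both rise by 8.31 → E = 131.97, U = 20.52, labor force = 152.49 million.
After the second change, employed falls and unemployed rises by 4.74; labor force unchanged → E = 127.23, U = 25.26, labor force = 152.49 million.
New unemployment rate = 25.26 / 152.49 = 16.57%.

New unemployment rate ≈ 16.57%.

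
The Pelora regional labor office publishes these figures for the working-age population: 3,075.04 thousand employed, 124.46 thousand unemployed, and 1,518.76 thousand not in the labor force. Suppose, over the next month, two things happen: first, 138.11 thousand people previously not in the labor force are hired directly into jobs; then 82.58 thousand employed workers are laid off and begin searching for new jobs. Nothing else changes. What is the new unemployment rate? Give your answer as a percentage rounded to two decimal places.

New unemployment rate ≈ 6.20%.

Initially, labor force = 3,075.04 + 124.46 = 3,199.50 thousand, so u = 124.46/3,199.50 = 3.89%.
After the first change, employed and labor force both rise by 138.11; unemployed unchanged → E = 3,213.15, U = 124.46, labor force = 3,337.61 thousand.
After the second change, employed falls and unemployed rises by 82.58; labor force unchanged → E = 3,130.57, U = 207.04, labor force = 3,337.61 thousand.
New unemployment rate = 207.04 / 3,337.61 = 6.20%.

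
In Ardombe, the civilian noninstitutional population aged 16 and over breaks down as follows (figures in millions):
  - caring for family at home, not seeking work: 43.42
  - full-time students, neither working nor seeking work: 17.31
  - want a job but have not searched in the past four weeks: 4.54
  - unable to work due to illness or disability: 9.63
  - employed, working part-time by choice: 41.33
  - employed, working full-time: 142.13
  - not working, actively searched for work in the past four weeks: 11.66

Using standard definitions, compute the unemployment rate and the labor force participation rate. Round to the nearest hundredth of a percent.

Employed = 41.33 + 142.13 = 183.46 million.
Unemployed = 11.66 million.
Labor force = 183.46 + 11.66 = 195.12 million.
Not in labor force = 43.42 + 17.31 + 4.54 + 9.63 = 74.90 million (those not working and not actively searching are outside the labor force — including those who want a job but have given up searching).
Civilian working-age population = 195.12 + 74.90 = 270.02 million.
Unemployment rate = 11.66 / 195.12 = 5.98%.
Labor force participation rate = 195.12 / 270.02 = 72.26%.

Unemployment rate ≈ 5.98%; labor force participation rate ≈ 72.26%.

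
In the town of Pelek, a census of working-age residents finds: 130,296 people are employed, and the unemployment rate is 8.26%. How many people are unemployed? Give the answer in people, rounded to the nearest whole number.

Let U be the number unemployed. The labor force is E + U, and U/(E+U) = 0.0826.
So U = 0.0826 × 130,296 / (1 − 0.0826) = 10762.45 / 0.9174 ≈ 11,731.

About 11,731 are unemployed.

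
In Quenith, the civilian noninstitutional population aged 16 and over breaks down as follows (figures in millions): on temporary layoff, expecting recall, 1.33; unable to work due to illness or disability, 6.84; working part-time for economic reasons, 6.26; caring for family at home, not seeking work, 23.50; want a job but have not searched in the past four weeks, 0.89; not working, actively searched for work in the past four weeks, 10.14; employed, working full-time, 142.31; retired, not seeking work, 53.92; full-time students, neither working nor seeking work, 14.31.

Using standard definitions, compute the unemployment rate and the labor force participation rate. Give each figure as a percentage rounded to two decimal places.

Unemployment rate ≈ 7.17%; labor force participation rate ≈ 61.67%.

Employed = 6.26 + 142.31 = 148.57 million (anyone who worked, including part-time for economic reasons, counts as employed).
Unemployed = 1.33 + 10.14 = 11.47 million (jobless and actively searching, or on temporary layoff).
Labor force = 148.57 + 11.47 = 160.04 million.
Not in labor force = 6.84 + 23.50 + 0.89 + 53.92 + 14.31 = 99.46 million (those not working and not actively searching are outside the labor force — including those who want a job but have given up searching).
Civilian working-age population = 160.04 + 99.46 = 259.50 million.
Unemployment rate = 11.47 / 160.04 = 7.17%.
Labor force participation rate = 160.04 / 259.50 = 61.67%.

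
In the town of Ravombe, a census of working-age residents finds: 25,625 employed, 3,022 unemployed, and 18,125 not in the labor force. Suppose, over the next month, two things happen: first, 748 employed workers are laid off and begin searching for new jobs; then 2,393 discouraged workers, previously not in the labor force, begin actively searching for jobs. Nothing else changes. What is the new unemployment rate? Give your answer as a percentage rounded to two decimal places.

New unemployment rate ≈ 19.86%.

Initially, labor force = 25,625 + 3,022 = 28,647, so u = 3,022/28,647 = 10.55%.
After the first change, employed falls and unemployed rises by 748; labor force unchanged → E = 24,877, U = 3,770, labor force = 28,647.
After the second change, unemployed and labor force both rise by 2,393 → E = 24,877, U = 6,163, labor force = 31,040.
New unemployment rate = 6,163 / 31,040 = 19.86%.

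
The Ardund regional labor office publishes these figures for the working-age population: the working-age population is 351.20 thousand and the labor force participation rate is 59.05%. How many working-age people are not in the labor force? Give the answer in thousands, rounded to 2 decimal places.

About 143.82 thousand are not in the labor force.

Share not in the labor force = 1 − 0.5905 = 0.4095.
Not in labor force = 0.4095 × 351.20 ≈ 143.82 thousand.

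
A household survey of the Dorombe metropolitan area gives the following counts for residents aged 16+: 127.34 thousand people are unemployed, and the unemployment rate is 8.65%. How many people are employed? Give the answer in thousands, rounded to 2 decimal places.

Labor force = U / u = 127.34 / 0.0865 ≈ 1,472.14 thousand.
Employed = labor force − unemployed = 1,472.14 − 127.34 = 1,344.80 thousand.

About 1,344.80 thousand are employed.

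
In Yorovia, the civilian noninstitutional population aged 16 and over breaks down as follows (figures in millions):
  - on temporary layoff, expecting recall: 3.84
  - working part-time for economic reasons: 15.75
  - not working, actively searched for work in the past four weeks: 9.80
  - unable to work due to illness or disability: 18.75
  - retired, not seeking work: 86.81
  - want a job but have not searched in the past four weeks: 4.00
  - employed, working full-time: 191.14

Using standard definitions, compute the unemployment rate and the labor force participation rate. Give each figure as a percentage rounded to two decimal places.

Unemployment rate ≈ 6.19%; labor force participation rate ≈ 66.81%.

Employed = 15.75 + 191.14 = 206.89 million (anyone who worked, including part-time for economic reasons, counts as employed).
Unemployed = 3.84 + 9.80 = 13.64 million (jobless and actively searching, or on temporary layoff).
Labor force = 206.89 + 13.64 = 220.53 million.
Not in labor force = 18.75 + 86.81 + 4.00 = 109.56 million (those not working and not actively searching are outside the labor force — including those who want a job but have given up searching).
Civilian working-age population = 220.53 + 109.56 = 330.09 million.
Unemployment rate = 13.64 / 220.53 = 6.19%.
Labor force participation rate = 220.53 / 330.09 = 66.81%.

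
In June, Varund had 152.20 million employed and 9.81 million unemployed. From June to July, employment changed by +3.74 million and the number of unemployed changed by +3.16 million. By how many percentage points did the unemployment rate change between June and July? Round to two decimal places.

The unemployment rate changed by +1.62 percentage points.

June: labor force = 152.20 + 9.81 = 162.01; u = 9.81/162.01 = 6.06%.
July: labor force = 155.94 + 12.97 = 168.91; u = 12.97/168.91 = 7.68%.
Change = 7.68% − 6.06% = +1.62 pp.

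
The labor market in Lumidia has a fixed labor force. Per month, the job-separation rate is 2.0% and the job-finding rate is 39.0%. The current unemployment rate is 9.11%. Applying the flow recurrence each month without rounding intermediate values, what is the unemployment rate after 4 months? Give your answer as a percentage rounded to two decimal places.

With a fixed labor force, u_{t+1} = u_t + s·(1−u_t) − f·u_t = u_t·(1−s−f) + s.
Here 1−s−f = 0.590 and s = 0.020.
u_1 = 0.091100 × 0.590 + 0.020 = 0.073749.
u_2 = 0.073749 × 0.590 + 0.020 = 0.063512.
u_3 = 0.063512 × 0.590 + 0.020 = 0.057472.
u_4 = 0.057472 × 0.590 + 0.020 = 0.053908.

Unemployment rate after four months ≈ 5.39%.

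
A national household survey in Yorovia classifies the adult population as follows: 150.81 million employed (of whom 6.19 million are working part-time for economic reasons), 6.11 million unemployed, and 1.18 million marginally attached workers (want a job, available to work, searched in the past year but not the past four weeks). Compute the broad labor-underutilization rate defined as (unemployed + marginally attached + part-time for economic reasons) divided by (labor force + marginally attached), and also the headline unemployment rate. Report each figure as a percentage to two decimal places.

Labor force = 150.81 + 6.11 = 156.92 million.
Numerator = 6.11 + 1.18 + 6.19 = 13.48 million.
Denominator = 156.92 + 1.18 = 158.10 million.
Broad rate = 13.48 / 158.10 = 8.53%.
Headline unemployment rate = 6.11 / 156.92 = 3.89%.

Broad underutilization rate ≈ 8.53%; headline unemployment rate ≈ 3.89%.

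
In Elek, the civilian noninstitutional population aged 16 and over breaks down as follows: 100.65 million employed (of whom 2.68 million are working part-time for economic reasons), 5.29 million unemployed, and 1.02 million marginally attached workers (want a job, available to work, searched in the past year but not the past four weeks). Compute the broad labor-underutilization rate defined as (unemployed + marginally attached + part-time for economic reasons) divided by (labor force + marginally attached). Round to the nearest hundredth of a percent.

Labor force = 100.65 + 5.29 = 105.94 million.
Numerator = 5.29 + 1.02 + 2.68 = 8.99 million.
Denominator = 105.94 + 1.02 = 106.96 million.
Broad rate = 8.99 / 106.96 = 8.41%.

Broad underutilization rate ≈ 8.41%.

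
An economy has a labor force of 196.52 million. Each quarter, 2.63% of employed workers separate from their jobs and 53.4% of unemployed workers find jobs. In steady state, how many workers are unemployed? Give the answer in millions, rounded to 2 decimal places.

About 9.22 million are unemployed in steady state.

Steady-state unemployment rate u* = s/(s+f) = 2.63/(2.63+53.4) = 0.046939.
Unemployed = u* × labor force = 0.046939 × 196.52 ≈ 9.22 million.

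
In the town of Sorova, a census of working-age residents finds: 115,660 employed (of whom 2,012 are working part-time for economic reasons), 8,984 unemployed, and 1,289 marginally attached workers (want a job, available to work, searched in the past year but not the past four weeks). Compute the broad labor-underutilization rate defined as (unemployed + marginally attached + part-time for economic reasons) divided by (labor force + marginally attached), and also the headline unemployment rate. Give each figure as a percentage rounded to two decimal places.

Broad underutilization rate ≈ 9.76%; headline unemployment rate ≈ 7.21%.

Labor force = 115,660 + 8,984 = 124,644.
Numerator = 8,984 + 1,289 + 2,012 = 12,285.
Denominator = 124,644 + 1,289 = 125,933.
Broad rate = 12,285 / 125,933 = 9.76%.
Headline unemployment rate = 8,984 / 124,644 = 7.21%.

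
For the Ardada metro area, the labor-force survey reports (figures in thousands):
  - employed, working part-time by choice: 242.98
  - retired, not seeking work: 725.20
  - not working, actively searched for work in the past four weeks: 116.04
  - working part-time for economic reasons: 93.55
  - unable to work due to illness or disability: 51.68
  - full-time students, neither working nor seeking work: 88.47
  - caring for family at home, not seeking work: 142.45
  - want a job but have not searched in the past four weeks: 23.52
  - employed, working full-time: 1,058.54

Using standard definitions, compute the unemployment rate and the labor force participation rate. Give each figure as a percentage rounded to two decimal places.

Unemployment rate ≈ 7.68%; labor force participation rate ≈ 59.44%.

Employed = 242.98 + 93.55 + 1,058.54 = 1,395.07 thousand (anyone who worked, including part-time for economic reasons, counts as employed).
Unemployed = 116.04 thousand.
Labor force = 1,395.07 + 116.04 = 1,511.11 thousand.
Not in labor force = 725.20 + 51.68 + 88.47 + 142.45 + 23.52 = 1,031.32 thousand (those not working and not actively searching are outside the labor force — including those who want a job but have given up searching).
Civilian working-age population = 1,511.11 + 1,031.32 = 2,542.43 thousand.
Unemployment rate = 116.04 / 1,511.11 = 7.68%.
Labor force participation rate = 1,511.11 / 2,542.43 = 59.44%.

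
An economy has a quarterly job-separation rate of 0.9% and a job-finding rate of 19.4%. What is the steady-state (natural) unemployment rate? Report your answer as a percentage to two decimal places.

Steady-state unemployment rate ≈ 4.43%.

At steady state the flows balance: s·E = f·U, so U/(E+U) = s/(s+f).
u* = 0.9 / (0.9 + 19.4) = 0.9 / 20.30 = 4.43%.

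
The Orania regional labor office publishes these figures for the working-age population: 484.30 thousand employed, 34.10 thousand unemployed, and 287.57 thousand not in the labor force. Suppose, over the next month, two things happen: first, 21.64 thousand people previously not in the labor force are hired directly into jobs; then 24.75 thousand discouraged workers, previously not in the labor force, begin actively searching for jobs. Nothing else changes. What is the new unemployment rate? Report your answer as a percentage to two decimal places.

New unemployment rate ≈ 10.42%.

Initially, labor force = 484.30 + 34.10 = 518.40 thousand, so u = 34.10/518.40 = 6.58%.
After the first change, employed and labor force both rise by 21.64; unemployed unchanged → E = 505.94, U = 34.10, labor force = 540.04 thousand.
After the second change, unemployed and labor force both rise by 24.75 → E = 505.94, U = 58.85, labor force = 564.79 thousand.
New unemployment rate = 58.85 / 564.79 = 10.42%.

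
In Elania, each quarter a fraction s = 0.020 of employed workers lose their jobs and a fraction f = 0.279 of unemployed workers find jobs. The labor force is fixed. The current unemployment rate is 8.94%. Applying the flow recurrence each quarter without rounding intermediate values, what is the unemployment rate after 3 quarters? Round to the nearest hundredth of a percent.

With a fixed labor force, u_{t+1} = u_t + s·(1−u_t) − f·u_t = u_t·(1−s−f) + s.
Here 1−s−f = 0.701 and s = 0.020.
u_1 = 0.089400 × 0.701 + 0.020 = 0.082669.
u_2 = 0.082669 × 0.701 + 0.020 = 0.077951.
u_3 = 0.077951 × 0.701 + 0.020 = 0.074644.

Unemployment rate after three quarters ≈ 7.46%.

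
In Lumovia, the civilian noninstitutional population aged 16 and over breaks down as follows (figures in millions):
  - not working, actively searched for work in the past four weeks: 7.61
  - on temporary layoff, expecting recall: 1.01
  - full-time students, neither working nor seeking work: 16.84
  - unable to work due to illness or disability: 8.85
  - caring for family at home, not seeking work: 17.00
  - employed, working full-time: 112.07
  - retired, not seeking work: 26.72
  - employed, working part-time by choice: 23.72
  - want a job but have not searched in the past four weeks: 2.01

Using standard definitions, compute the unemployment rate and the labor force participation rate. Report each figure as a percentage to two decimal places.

Unemployment rate ≈ 5.97%; labor force participation rate ≈ 66.91%.

Employed = 112.07 + 23.72 = 135.79 million.
Unemployed = 7.61 + 1.01 = 8.62 million (jobless and actively searching, or on temporary layoff).
Labor force = 135.79 + 8.62 = 144.41 million.
Not in labor force = 16.84 + 8.85 + 17.00 + 26.72 + 2.01 = 71.42 million (those not working and not actively searching are outside the labor force — including those who want a job but have given up searching).
Civilian working-age population = 144.41 + 71.42 = 215.83 million.
Unemployment rate = 8.62 / 144.41 = 5.97%.
Labor force participation rate = 144.41 / 215.83 = 66.91%.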